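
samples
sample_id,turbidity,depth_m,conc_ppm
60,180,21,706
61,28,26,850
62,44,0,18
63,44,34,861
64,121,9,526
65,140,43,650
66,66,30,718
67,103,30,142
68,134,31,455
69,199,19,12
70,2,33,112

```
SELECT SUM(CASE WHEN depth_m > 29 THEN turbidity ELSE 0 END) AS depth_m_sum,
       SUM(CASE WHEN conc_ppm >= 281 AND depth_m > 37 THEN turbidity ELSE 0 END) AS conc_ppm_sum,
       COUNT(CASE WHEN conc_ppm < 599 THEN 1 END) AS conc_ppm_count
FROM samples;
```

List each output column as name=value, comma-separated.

[depth_m_sum: depth_m > 29]
sample_id=60: ✗
sample_id=61: ✗
sample_id=62: ✗
sample_id=63: ✓ → 44
sample_id=64: ✗
sample_id=65: ✓ → 140
sample_id=66: ✓ → 66
sample_id=67: ✓ → 103
sample_id=68: ✓ → 134
sample_id=69: ✗
sample_id=70: ✓ → 2
depth_m_sum = 44 + 140 + 66 + 103 + 134 + 2 = 489
—
[conc_ppm_sum: conc_ppm >= 281 AND depth_m > 37]
sample_id=60: ✗
sample_id=61: ✗
sample_id=62: ✗
sample_id=63: ✗
sample_id=64: ✗
sample_id=65: ✓ → 140
sample_id=66: ✗
sample_id=67: ✗
sample_id=68: ✗
sample_id=69: ✗
sample_id=70: ✗
conc_ppm_sum = 140
—
[conc_ppm_count: conc_ppm < 599]
sample_id=60: ✗
sample_id=61: ✗
sample_id=62: ✓ → 1
sample_id=63: ✗
sample_id=64: ✓ → 1
sample_id=65: ✗
sample_id=66: ✗
sample_id=67: ✓ → 1
sample_id=68: ✓ → 1
sample_id=69: ✓ → 1
sample_id=70: ✓ → 1
conc_ppm_count = COUNT(1, 1, 1, 1, 1, 1) = 6

depth_m_sum=489, conc_ppm_sum=140, conc_ppm_count=6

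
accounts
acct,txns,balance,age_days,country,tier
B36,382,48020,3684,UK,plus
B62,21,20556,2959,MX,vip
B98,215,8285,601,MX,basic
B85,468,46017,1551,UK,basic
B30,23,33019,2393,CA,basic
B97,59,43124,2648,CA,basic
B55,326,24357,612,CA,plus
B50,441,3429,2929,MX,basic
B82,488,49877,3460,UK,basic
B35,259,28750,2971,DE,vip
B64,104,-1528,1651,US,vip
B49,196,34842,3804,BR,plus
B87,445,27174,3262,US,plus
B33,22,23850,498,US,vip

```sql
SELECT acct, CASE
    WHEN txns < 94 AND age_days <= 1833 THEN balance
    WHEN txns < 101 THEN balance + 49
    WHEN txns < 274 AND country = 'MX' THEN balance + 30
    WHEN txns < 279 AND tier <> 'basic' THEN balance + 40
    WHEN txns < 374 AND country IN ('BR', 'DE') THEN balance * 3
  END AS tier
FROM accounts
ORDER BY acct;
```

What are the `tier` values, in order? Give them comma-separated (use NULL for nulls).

33068, 23850, 28790, NULL, 34882, NULL, NULL, 20605, -1488, NULL, NULL, NULL, 43173, 8315

acct=B30: txns < 101 → 33068
acct=B33: txns < 94 AND age_days <= 1833 → 23850
acct=B35: txns < 279 AND tier <> 'basic' → 28790
acct=B36: (no match → NULL) → NULL
acct=B49: txns < 279 AND tier <> 'basic' → 34882
acct=B50: (no match → NULL) → NULL
acct=B55: (no match → NULL) → NULL
acct=B62: txns < 101 → 20605
acct=B64: txns < 279 AND tier <> 'basic' → -1488
acct=B82: (no match → NULL) → NULL
acct=B85: (no match → NULL) → NULL
acct=B87: (no match → NULL) → NULL
acct=B97: txns < 101 → 43173
acct=B98: txns < 274 AND country = 'MX' → 8315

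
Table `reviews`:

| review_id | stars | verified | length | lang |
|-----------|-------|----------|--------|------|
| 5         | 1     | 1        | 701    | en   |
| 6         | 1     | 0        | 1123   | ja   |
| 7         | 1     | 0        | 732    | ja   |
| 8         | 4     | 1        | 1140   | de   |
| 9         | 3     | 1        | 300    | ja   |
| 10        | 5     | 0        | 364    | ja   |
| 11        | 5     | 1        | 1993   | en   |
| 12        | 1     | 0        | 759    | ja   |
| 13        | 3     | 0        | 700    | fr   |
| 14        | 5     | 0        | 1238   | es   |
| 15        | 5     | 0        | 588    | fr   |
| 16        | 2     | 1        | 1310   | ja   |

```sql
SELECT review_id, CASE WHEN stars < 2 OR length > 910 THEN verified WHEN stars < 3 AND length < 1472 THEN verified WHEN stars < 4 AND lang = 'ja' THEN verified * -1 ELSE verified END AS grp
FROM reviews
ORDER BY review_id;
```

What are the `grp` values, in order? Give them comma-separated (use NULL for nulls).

1, 0, 0, 1, -1, 0, 1, 0, 0, 0, 0, 1

review_id=5: stars < 2 OR length > 910 → 1
review_id=6: stars < 2 OR length > 910 → 0
review_id=7: stars < 2 OR length > 910 → 0
review_id=8: stars < 2 OR length > 910 → 1
review_id=9: stars < 4 AND lang = 'ja' → -1
review_id=10: ELSE → 0
review_id=11: stars < 2 OR length > 910 → 1
review_id=12: stars < 2 OR length > 910 → 0
review_id=13: ELSE → 0
review_id=14: stars < 2 OR length > 910 → 0
review_id=15: ELSE → 0
review_id=16: stars < 2 OR length > 910 → 1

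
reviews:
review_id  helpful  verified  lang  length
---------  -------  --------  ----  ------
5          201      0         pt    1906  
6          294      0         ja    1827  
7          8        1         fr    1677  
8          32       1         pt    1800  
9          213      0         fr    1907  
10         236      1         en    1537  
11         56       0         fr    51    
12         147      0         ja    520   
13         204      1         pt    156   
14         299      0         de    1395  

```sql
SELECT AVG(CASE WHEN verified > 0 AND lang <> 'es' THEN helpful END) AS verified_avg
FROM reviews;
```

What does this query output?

120

review_id=5: ✗
review_id=6: ✗
review_id=7: ✓ → 8
review_id=8: ✓ → 32
review_id=9: ✗
review_id=10: ✓ → 236
review_id=11: ✗
review_id=12: ✗
review_id=13: ✓ → 204
review_id=14: ✗
verified_avg = (8 + 32 + 236 + 204) / 4 = 120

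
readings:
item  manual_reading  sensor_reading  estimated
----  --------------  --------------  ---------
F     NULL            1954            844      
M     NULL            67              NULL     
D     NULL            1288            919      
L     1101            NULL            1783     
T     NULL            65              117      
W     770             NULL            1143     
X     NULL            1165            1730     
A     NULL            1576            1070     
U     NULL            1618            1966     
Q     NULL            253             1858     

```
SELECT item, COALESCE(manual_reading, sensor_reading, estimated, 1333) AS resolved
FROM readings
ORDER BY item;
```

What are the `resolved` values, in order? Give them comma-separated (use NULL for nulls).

1576, 1288, 1954, 1101, 67, 253, 65, 1618, 770, 1165

item=A: manual_reading=NULL, sensor_reading=1576 → 1576
item=D: manual_reading=NULL, sensor_reading=1288 → 1288
item=F: manual_reading=NULL, sensor_reading=1954 → 1954
item=L: manual_reading=1101 → 1101
item=M: manual_reading=NULL, sensor_reading=67 → 67
item=Q: manual_reading=NULL, sensor_reading=253 → 253
item=T: manual_reading=NULL, sensor_reading=65 → 65
item=U: manual_reading=NULL, sensor_reading=1618 → 1618
item=W: manual_reading=770 → 770
item=X: manual_reading=NULL, sensor_reading=1165 → 1165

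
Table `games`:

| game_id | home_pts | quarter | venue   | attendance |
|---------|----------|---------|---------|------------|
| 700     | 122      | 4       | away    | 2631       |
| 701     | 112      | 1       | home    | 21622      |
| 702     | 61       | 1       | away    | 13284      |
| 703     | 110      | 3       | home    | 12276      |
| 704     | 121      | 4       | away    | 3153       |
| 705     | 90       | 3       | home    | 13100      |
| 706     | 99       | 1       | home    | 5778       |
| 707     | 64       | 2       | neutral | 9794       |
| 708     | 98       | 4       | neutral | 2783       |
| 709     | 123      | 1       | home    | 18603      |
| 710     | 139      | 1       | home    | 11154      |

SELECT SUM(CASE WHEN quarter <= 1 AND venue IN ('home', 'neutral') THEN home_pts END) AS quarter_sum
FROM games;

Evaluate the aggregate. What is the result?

473

game_id=700: ✗
game_id=701: ✓ → 112
game_id=702: ✗
game_id=703: ✗
game_id=704: ✗
game_id=705: ✗
game_id=706: ✓ → 99
game_id=707: ✗
game_id=708: ✗
game_id=709: ✓ → 123
game_id=710: ✓ → 139
quarter_sum = 112 + 99 + 123 + 139 = 473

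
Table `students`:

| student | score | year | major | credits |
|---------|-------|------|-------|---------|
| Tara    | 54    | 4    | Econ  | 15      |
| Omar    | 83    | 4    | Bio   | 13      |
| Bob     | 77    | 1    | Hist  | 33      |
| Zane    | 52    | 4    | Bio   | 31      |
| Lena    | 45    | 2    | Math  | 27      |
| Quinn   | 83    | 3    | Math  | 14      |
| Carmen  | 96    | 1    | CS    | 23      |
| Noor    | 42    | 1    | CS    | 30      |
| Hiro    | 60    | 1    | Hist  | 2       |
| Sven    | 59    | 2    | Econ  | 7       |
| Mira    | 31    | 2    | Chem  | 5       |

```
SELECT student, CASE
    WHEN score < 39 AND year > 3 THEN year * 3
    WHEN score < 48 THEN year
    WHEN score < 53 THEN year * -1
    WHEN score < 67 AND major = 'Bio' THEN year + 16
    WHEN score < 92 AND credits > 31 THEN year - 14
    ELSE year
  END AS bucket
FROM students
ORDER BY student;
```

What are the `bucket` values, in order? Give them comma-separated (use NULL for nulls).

-13, 1, 1, 2, 2, 1, 4, 3, 2, 4, -4

student=Bob: score < 92 AND credits > 31 → -13
student=Carmen: ELSE → 1
student=Hiro: ELSE → 1
student=Lena: score < 48 → 2
student=Mira: score < 48 → 2
student=Noor: score < 48 → 1
student=Omar: ELSE → 4
student=Quinn: ELSE → 3
student=Sven: ELSE → 2
student=Tara: ELSE → 4
student=Zane: score < 53 → -4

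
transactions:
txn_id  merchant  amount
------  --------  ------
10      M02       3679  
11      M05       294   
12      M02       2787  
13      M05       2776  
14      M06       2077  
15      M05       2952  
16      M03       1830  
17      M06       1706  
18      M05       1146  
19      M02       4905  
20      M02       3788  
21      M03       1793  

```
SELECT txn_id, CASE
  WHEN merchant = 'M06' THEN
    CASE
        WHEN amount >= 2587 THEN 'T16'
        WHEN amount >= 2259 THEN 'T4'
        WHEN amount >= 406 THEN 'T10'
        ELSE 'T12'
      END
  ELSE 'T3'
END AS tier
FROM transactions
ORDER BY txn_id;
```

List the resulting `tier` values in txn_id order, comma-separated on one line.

T3, T3, T3, T3, T10, T3, T3, T10, T3, T3, T3, T3

txn_id=10: merchant='M02' → outer ELSE → T3
txn_id=11: merchant='M05' → outer ELSE → T3
txn_id=12: merchant='M02' → outer ELSE → T3
txn_id=13: merchant='M05' → outer ELSE → T3
txn_id=14: merchant='M06' → inner[amount >= 406] → T10
txn_id=15: merchant='M05' → outer ELSE → T3
txn_id=16: merchant='M03' → outer ELSE → T3
txn_id=17: merchant='M06' → inner[amount >= 406] → T10
txn_id=18: merchant='M05' → outer ELSE → T3
txn_id=19: merchant='M02' → outer ELSE → T3
txn_id=20: merchant='M02' → outer ELSE → T3
txn_id=21: merchant='M03' → outer ELSE → T3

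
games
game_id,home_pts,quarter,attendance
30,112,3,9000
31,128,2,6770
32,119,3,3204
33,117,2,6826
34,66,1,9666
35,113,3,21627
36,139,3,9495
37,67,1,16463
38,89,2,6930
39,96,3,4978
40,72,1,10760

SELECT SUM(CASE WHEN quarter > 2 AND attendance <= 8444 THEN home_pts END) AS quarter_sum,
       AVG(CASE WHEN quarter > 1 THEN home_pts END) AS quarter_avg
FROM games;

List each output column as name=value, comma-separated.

quarter_sum=215, quarter_avg=114.125

[quarter_sum: quarter > 2 AND attendance <= 8444]
game_id=30: ✗
game_id=31: ✗
game_id=32: ✓ → 119
game_id=33: ✗
game_id=34: ✗
game_id=35: ✗
game_id=36: ✗
game_id=37: ✗
game_id=38: ✗
game_id=39: ✓ → 96
game_id=40: ✗
quarter_sum = 119 + 96 = 215
—
[quarter_avg: quarter > 1]
game_id=30: ✓ → 112
game_id=31: ✓ → 128
game_id=32: ✓ → 119
game_id=33: ✓ → 117
game_id=34: ✗
game_id=35: ✓ → 113
game_id=36: ✓ → 139
game_id=37: ✗
game_id=38: ✓ → 89
game_id=39: ✓ → 96
game_id=40: ✗
quarter_avg = (112 + 128 + 119 + 117 + 113 + 139 + 89 + 96) / 8 = 114.125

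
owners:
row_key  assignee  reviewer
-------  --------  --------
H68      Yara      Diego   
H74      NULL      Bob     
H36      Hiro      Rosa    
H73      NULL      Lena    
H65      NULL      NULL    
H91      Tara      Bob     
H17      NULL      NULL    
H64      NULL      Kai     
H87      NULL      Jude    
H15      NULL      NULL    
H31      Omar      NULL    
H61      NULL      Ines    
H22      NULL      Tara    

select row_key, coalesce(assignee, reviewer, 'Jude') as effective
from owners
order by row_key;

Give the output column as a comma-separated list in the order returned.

row_key=H15: assignee=NULL, reviewer=NULL, → literal Jude → Jude
row_key=H17: assignee=NULL, reviewer=NULL, → literal Jude → Jude
row_key=H22: assignee=NULL, reviewer=Tara → Tara
row_key=H31: assignee=Omar → Omar
row_key=H36: assignee=Hiro → Hiro
row_key=H61: assignee=NULL, reviewer=Ines → Ines
row_key=H64: assignee=NULL, reviewer=Kai → Kai
row_key=H65: assignee=NULL, reviewer=NULL, → literal Jude → Jude
row_key=H68: assignee=Yara → Yara
row_key=H73: assignee=NULL, reviewer=Lena → Lena
row_key=H74: assignee=NULL, reviewer=Bob → Bob
row_key=H87: assignee=NULL, reviewer=Jude → Jude
row_key=H91: assignee=Tara → Tara

Jude, Jude, Tara, Omar, Hiro, Ines, Kai, Jude, Yara, Lena, Bob, Jude, Tara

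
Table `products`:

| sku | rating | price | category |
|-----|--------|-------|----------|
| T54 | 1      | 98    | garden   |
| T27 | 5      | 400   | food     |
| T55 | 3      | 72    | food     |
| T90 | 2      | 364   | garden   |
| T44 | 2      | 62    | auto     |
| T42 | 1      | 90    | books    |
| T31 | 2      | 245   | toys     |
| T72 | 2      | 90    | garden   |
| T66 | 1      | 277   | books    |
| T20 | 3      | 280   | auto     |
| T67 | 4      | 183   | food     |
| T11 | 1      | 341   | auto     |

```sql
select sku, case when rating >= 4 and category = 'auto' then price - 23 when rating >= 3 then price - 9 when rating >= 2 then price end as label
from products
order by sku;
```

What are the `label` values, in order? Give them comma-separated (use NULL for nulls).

NULL, 271, 391, 245, NULL, 62, NULL, 63, NULL, 174, 90, 364

sku=T11: (no match → NULL) → NULL
sku=T20: rating >= 3 → 271
sku=T27: rating >= 3 → 391
sku=T31: rating >= 2 → 245
sku=T42: (no match → NULL) → NULL
sku=T44: rating >= 2 → 62
sku=T54: (no match → NULL) → NULL
sku=T55: rating >= 3 → 63
sku=T66: (no match → NULL) → NULL
sku=T67: rating >= 3 → 174
sku=T72: rating >= 2 → 90
sku=T90: rating >= 2 → 364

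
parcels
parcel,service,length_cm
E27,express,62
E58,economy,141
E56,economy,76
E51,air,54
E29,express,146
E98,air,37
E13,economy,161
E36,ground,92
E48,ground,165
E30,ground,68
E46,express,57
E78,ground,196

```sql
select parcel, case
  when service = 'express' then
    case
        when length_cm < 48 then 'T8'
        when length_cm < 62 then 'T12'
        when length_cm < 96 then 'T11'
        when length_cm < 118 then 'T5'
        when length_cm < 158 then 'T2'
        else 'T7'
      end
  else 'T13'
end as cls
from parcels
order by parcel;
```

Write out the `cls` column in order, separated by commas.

parcel=E13: service='economy' → outer ELSE → T13
parcel=E27: service='express' → inner[length_cm < 96] → T11
parcel=E29: service='express' → inner[length_cm < 158] → T2
parcel=E30: service='ground' → outer ELSE → T13
parcel=E36: service='ground' → outer ELSE → T13
parcel=E46: service='express' → inner[length_cm < 62] → T12
parcel=E48: service='ground' → outer ELSE → T13
parcel=E51: service='air' → outer ELSE → T13
parcel=E56: service='economy' → outer ELSE → T13
parcel=E58: service='economy' → outer ELSE → T13
parcel=E78: service='ground' → outer ELSE → T13
parcel=E98: service='air' → outer ELSE → T13

T13, T11, T2, T13, T13, T12, T13, T13, T13, T13, T13, T13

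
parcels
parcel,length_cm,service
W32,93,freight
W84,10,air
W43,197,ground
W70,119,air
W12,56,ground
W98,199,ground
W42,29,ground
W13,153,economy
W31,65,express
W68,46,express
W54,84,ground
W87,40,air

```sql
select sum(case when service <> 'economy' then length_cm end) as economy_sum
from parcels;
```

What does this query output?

parcel=W32: ✓ → 93
parcel=W84: ✓ → 10
parcel=W43: ✓ → 197
parcel=W70: ✓ → 119
parcel=W12: ✓ → 56
parcel=W98: ✓ → 199
parcel=W42: ✓ → 29
parcel=W13: ✗
parcel=W31: ✓ → 65
parcel=W68: ✓ → 46
parcel=W54: ✓ → 84
parcel=W87: ✓ → 40
economy_sum = 93 + 10 + 197 + 119 + 56 + 199 + 29 + 65 + 46 + 84 + 40 = 938

938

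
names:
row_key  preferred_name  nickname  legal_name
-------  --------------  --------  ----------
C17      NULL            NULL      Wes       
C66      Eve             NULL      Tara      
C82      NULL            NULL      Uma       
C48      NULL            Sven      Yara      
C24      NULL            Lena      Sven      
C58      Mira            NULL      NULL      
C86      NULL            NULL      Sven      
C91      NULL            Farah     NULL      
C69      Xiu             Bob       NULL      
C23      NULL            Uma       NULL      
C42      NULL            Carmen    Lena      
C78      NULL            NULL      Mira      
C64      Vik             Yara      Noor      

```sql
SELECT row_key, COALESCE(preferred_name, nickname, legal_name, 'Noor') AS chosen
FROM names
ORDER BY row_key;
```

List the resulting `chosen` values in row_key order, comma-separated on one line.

Wes, Uma, Lena, Carmen, Sven, Mira, Vik, Eve, Xiu, Mira, Uma, Sven, Farah

row_key=C17: preferred_name=NULL, nickname=NULL, legal_name=Wes → Wes
row_key=C23: preferred_name=NULL, nickname=Uma → Uma
row_key=C24: preferred_name=NULL, nickname=Lena → Lena
row_key=C42: preferred_name=NULL, nickname=Carmen → Carmen
row_key=C48: preferred_name=NULL, nickname=Sven → Sven
row_key=C58: preferred_name=Mira → Mira
row_key=C64: preferred_name=Vik → Vik
row_key=C66: preferred_name=Eve → Eve
row_key=C69: preferred_name=Xiu → Xiu
row_key=C78: preferred_name=NULL, nickname=NULL, legal_name=Mira → Mira
row_key=C82: preferred_name=NULL, nickname=NULL, legal_name=Uma → Uma
row_key=C86: preferred_name=NULL, nickname=NULL, legal_name=Sven → Sven
row_key=C91: preferred_name=NULL, nickname=Farah → Farah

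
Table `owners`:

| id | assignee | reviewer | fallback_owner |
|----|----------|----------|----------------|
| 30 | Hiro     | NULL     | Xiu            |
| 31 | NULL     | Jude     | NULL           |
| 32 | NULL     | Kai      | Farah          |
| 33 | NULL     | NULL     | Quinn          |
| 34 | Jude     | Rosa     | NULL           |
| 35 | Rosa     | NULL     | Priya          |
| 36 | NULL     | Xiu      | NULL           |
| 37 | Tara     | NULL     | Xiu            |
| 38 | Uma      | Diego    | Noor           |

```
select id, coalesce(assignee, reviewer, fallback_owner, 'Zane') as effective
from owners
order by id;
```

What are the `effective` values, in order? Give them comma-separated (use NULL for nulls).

id=30: assignee=Hiro → Hiro
id=31: assignee=NULL, reviewer=Jude → Jude
id=32: assignee=NULL, reviewer=Kai → Kai
id=33: assignee=NULL, reviewer=NULL, fallback_owner=Quinn → Quinn
id=34: assignee=Jude → Jude
id=35: assignee=Rosa → Rosa
id=36: assignee=NULL, reviewer=Xiu → Xiu
id=37: assignee=Tara → Tara
id=38: assignee=Uma → Uma

Hiro, Jude, Kai, Quinn, Jude, Rosa, Xiu, Tara, Uma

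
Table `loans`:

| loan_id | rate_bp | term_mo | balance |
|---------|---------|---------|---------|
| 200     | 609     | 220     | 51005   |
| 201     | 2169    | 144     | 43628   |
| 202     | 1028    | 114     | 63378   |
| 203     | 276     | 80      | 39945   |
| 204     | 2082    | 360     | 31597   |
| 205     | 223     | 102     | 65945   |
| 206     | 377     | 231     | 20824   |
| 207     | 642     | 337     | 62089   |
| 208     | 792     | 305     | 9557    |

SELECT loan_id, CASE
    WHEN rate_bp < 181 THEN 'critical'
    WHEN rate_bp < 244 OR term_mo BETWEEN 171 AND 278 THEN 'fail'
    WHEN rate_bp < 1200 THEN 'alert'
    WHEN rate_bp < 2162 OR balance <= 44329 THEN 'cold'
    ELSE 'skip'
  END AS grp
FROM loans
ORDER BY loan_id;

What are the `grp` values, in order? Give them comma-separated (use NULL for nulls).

fail, cold, alert, alert, cold, fail, fail, alert, alert

loan_id=200: rate_bp < 244 OR term_mo BETWEEN 171 AND 278 → fail
loan_id=201: rate_bp < 2162 OR balance <= 44329 → cold
loan_id=202: rate_bp < 1200 → alert
loan_id=203: rate_bp < 1200 → alert
loan_id=204: rate_bp < 2162 OR balance <= 44329 → cold
loan_id=205: rate_bp < 244 OR term_mo BETWEEN 171 AND 278 → fail
loan_id=206: rate_bp < 244 OR term_mo BETWEEN 171 AND 278 → fail
loan_id=207: rate_bp < 1200 → alert
loan_id=208: rate_bp < 1200 → alert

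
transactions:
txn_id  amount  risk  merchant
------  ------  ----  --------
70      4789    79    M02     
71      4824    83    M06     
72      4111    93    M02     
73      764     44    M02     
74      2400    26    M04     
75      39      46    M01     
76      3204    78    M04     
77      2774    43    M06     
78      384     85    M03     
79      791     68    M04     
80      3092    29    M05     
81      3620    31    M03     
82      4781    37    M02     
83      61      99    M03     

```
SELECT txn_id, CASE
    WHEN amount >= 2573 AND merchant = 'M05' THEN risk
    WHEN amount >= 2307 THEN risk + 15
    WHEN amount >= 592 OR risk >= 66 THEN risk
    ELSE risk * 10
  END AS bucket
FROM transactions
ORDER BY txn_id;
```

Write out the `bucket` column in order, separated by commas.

txn_id=70: amount >= 2307 → 94
txn_id=71: amount >= 2307 → 98
txn_id=72: amount >= 2307 → 108
txn_id=73: amount >= 592 OR risk >= 66 → 44
txn_id=74: amount >= 2307 → 41
txn_id=75: ELSE → 460
txn_id=76: amount >= 2307 → 93
txn_id=77: amount >= 2307 → 58
txn_id=78: amount >= 592 OR risk >= 66 → 85
txn_id=79: amount >= 592 OR risk >= 66 → 68
txn_id=80: amount >= 2573 AND merchant = 'M05' → 29
txn_id=81: amount >= 2307 → 46
txn_id=82: amount >= 2307 → 52
txn_id=83: amount >= 592 OR risk >= 66 → 99

94, 98, 108, 44, 41, 460, 93, 58, 85, 68, 29, 46, 52, 99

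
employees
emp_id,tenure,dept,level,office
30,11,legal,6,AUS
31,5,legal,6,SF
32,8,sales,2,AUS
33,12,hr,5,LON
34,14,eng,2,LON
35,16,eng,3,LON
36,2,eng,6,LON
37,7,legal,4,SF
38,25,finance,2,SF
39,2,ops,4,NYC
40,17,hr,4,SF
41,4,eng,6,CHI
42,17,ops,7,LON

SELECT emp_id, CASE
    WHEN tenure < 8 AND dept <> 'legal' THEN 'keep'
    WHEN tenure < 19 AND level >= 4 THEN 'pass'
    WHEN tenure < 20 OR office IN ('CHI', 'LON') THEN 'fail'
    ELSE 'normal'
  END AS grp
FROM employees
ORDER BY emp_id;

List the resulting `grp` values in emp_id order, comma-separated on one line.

pass, pass, fail, pass, fail, fail, keep, pass, normal, keep, pass, keep, pass

emp_id=30: tenure < 19 AND level >= 4 → pass
emp_id=31: tenure < 19 AND level >= 4 → pass
emp_id=32: tenure < 20 OR office IN ('CHI', 'LON') → fail
emp_id=33: tenure < 19 AND level >= 4 → pass
emp_id=34: tenure < 20 OR office IN ('CHI', 'LON') → fail
emp_id=35: tenure < 20 OR office IN ('CHI', 'LON') → fail
emp_id=36: tenure < 8 AND dept <> 'legal' → keep
emp_id=37: tenure < 19 AND level >= 4 → pass
emp_id=38: ELSE → normal
emp_id=39: tenure < 8 AND dept <> 'legal' → keep
emp_id=40: tenure < 19 AND level >= 4 → pass
emp_id=41: tenure < 8 AND dept <> 'legal' → keep
emp_id=42: tenure < 19 AND level >= 4 → pass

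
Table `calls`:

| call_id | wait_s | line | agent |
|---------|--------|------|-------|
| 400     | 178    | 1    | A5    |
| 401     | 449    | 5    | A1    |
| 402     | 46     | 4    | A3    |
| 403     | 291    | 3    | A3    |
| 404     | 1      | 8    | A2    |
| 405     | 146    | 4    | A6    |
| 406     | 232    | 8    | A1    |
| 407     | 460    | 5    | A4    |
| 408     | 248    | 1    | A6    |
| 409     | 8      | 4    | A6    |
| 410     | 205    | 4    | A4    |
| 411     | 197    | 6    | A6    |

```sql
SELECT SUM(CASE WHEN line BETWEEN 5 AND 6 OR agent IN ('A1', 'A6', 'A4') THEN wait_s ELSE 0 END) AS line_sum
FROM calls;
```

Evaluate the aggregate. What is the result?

1945

call_id=400: ✗
call_id=401: ✓ → 449
call_id=402: ✗
call_id=403: ✗
call_id=404: ✗
call_id=405: ✓ → 146
call_id=406: ✓ → 232
call_id=407: ✓ → 460
call_id=408: ✓ → 248
call_id=409: ✓ → 8
call_id=410: ✓ → 205
call_id=411: ✓ → 197
line_sum = 449 + 146 + 232 + 460 + 248 + 8 + 205 + 197 = 1945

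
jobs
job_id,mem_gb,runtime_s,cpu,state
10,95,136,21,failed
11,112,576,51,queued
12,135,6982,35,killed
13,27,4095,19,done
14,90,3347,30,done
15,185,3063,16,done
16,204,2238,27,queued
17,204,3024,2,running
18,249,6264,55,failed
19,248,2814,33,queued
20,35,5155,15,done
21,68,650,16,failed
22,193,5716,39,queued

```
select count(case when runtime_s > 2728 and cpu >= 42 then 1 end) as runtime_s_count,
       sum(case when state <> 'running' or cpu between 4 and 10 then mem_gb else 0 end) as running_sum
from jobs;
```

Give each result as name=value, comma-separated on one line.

[runtime_s_count: runtime_s > 2728 and cpu >= 42]
job_id=10: ✗
job_id=11: ✗
job_id=12: ✗
job_id=13: ✗
job_id=14: ✗
job_id=15: ✗
job_id=16: ✗
job_id=17: ✗
job_id=18: ✓ → 1
job_id=19: ✗
job_id=20: ✗
job_id=21: ✗
job_id=22: ✗
runtime_s_count = COUNT(1) = 1
—
[running_sum: state <> 'running' or cpu between 4 and 10]
job_id=10: ✓ → 95
job_id=11: ✓ → 112
job_id=12: ✓ → 135
job_id=13: ✓ → 27
job_id=14: ✓ → 90
job_id=15: ✓ → 185
job_id=16: ✓ → 204
job_id=17: ✗
job_id=18: ✓ → 249
job_id=19: ✓ → 248
job_id=20: ✓ → 35
job_id=21: ✓ → 68
job_id=22: ✓ → 193
running_sum = 95 + 112 + 135 + 27 + 90 + 185 + 204 + 249 + 248 + 35 + 68 + 193 = 1641

runtime_s_count=1, running_sum=1641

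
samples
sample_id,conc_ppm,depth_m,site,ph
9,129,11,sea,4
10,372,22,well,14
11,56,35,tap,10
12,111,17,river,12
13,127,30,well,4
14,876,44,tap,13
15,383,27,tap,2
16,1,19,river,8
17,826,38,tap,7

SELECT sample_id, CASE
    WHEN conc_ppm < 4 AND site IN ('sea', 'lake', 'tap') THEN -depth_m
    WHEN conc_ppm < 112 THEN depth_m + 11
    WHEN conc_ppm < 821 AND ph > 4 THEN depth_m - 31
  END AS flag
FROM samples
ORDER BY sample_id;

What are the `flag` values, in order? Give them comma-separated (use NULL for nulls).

NULL, -9, 46, 28, NULL, NULL, NULL, 30, NULL

sample_id=9: (no match → NULL) → NULL
sample_id=10: conc_ppm < 821 AND ph > 4 → -9
sample_id=11: conc_ppm < 112 → 46
sample_id=12: conc_ppm < 112 → 28
sample_id=13: (no match → NULL) → NULL
sample_id=14: (no match → NULL) → NULL
sample_id=15: (no match → NULL) → NULL
sample_id=16: conc_ppm < 112 → 30
sample_id=17: (no match → NULL) → NULL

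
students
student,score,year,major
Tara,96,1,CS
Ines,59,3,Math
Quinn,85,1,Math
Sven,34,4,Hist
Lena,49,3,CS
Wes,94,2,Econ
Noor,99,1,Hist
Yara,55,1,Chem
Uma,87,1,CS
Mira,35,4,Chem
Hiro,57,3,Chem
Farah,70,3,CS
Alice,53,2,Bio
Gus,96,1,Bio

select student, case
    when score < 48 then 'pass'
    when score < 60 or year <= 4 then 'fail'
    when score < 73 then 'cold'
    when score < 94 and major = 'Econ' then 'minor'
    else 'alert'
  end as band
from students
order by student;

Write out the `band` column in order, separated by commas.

student=Alice: score < 60 or year <= 4 → fail
student=Farah: score < 60 or year <= 4 → fail
student=Gus: score < 60 or year <= 4 → fail
student=Hiro: score < 60 or year <= 4 → fail
student=Ines: score < 60 or year <= 4 → fail
student=Lena: score < 60 or year <= 4 → fail
student=Mira: score < 48 → pass
student=Noor: score < 60 or year <= 4 → fail
student=Quinn: score < 60 or year <= 4 → fail
student=Sven: score < 48 → pass
student=Tara: score < 60 or year <= 4 → fail
student=Uma: score < 60 or year <= 4 → fail
student=Wes: score < 60 or year <= 4 → fail
student=Yara: score < 60 or year <= 4 → fail

fail, fail, fail, fail, fail, fail, pass, fail, fail, pass, fail, fail, fail, fail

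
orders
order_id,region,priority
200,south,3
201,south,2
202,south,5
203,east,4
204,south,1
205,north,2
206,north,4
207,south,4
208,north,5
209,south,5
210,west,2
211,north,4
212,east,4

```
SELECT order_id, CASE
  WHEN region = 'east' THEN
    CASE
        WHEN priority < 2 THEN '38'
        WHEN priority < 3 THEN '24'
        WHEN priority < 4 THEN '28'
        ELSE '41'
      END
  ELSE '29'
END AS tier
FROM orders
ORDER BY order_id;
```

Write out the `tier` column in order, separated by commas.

29, 29, 29, 41, 29, 29, 29, 29, 29, 29, 29, 29, 41

order_id=200: region='south' → outer ELSE → 29
order_id=201: region='south' → outer ELSE → 29
order_id=202: region='south' → outer ELSE → 29
order_id=203: region='east' → inner[ELSE] → 41
order_id=204: region='south' → outer ELSE → 29
order_id=205: region='north' → outer ELSE → 29
order_id=206: region='north' → outer ELSE → 29
order_id=207: region='south' → outer ELSE → 29
order_id=208: region='north' → outer ELSE → 29
order_id=209: region='south' → outer ELSE → 29
order_id=210: region='west' → outer ELSE → 29
order_id=211: region='north' → outer ELSE → 29
order_id=212: region='east' → inner[ELSE] → 41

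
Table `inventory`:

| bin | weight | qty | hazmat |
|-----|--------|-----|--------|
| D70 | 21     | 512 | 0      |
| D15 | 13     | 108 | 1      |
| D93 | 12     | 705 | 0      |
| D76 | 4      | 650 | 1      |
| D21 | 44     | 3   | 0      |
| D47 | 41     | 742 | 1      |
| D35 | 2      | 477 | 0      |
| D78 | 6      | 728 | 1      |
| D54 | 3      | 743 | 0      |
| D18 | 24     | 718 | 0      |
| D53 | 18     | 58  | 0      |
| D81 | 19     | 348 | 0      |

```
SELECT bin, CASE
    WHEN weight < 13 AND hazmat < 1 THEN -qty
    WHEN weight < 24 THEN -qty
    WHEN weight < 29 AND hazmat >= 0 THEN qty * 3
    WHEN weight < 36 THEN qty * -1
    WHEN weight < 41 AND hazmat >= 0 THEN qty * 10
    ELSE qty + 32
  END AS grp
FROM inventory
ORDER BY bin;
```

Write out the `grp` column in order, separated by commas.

bin=D15: weight < 24 → -108
bin=D18: weight < 29 AND hazmat >= 0 → 2154
bin=D21: ELSE → 35
bin=D35: weight < 13 AND hazmat < 1 → -477
bin=D47: ELSE → 774
bin=D53: weight < 24 → -58
bin=D54: weight < 13 AND hazmat < 1 → -743
bin=D70: weight < 24 → -512
bin=D76: weight < 24 → -650
bin=D78: weight < 24 → -728
bin=D81: weight < 24 → -348
bin=D93: weight < 13 AND hazmat < 1 → -705

-108, 2154, 35, -477, 774, -58, -743, -512, -650, -728, -348, -705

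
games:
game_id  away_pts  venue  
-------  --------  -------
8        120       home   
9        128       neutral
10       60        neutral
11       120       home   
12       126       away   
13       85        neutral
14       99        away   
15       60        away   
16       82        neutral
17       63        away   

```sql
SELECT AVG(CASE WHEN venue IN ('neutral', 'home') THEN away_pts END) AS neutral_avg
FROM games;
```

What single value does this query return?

game_id=8: ✓ → 120
game_id=9: ✓ → 128
game_id=10: ✓ → 60
game_id=11: ✓ → 120
game_id=12: ✗
game_id=13: ✓ → 85
game_id=14: ✗
game_id=15: ✗
game_id=16: ✓ → 82
game_id=17: ✗
neutral_avg = (120 + 128 + 60 + 120 + 85 + 82) / 6 = 99.1666666667

99.1666666667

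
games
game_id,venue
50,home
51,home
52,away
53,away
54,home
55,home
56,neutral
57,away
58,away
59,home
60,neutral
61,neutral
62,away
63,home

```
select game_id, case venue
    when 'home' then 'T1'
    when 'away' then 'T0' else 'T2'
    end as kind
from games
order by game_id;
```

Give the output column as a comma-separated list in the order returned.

T1, T1, T0, T0, T1, T1, T2, T0, T0, T1, T2, T2, T0, T1

game_id=50: venue='home' → T1
game_id=51: venue='home' → T1
game_id=52: venue='away' → T0
game_id=53: venue='away' → T0
game_id=54: venue='home' → T1
game_id=55: venue='home' → T1
game_id=56: ELSE → T2
game_id=57: venue='away' → T0
game_id=58: venue='away' → T0
game_id=59: venue='home' → T1
game_id=60: ELSE → T2
game_id=61: ELSE → T2
game_id=62: venue='away' → T0
game_id=63: venue='home' → T1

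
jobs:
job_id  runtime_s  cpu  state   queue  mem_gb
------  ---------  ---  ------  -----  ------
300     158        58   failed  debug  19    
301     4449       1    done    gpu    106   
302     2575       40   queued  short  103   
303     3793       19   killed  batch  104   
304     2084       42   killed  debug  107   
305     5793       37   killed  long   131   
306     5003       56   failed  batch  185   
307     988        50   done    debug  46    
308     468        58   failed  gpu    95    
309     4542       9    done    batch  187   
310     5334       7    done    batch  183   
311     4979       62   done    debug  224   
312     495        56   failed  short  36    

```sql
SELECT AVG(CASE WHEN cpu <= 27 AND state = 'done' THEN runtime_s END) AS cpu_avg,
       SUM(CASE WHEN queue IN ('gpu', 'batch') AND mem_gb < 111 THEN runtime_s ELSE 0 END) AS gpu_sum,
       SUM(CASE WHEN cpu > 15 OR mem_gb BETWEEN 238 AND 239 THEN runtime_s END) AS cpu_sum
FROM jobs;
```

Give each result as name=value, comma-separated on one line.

cpu_avg=4775, gpu_sum=8710, cpu_sum=26336

[cpu_avg: cpu <= 27 AND state = 'done']
job_id=300: ✗
job_id=301: ✓ → 4449
job_id=302: ✗
job_id=303: ✗
job_id=304: ✗
job_id=305: ✗
job_id=306: ✗
job_id=307: ✗
job_id=308: ✗
job_id=309: ✓ → 4542
job_id=310: ✓ → 5334
job_id=311: ✗
job_id=312: ✗
cpu_avg = (4449 + 4542 + 5334) / 3 = 4775
—
[gpu_sum: queue IN ('gpu', 'batch') AND mem_gb < 111]
job_id=300: ✗
job_id=301: ✓ → 4449
job_id=302: ✗
job_id=303: ✓ → 3793
job_id=304: ✗
job_id=305: ✗
job_id=306: ✗
job_id=307: ✗
job_id=308: ✓ → 468
job_id=309: ✗
job_id=310: ✗
job_id=311: ✗
job_id=312: ✗
gpu_sum = 4449 + 3793 + 468 = 8710
—
[cpu_sum: cpu > 15 OR mem_gb BETWEEN 238 AND 239]
job_id=300: ✓ → 158
job_id=301: ✗
job_id=302: ✓ → 2575
job_id=303: ✓ → 3793
job_id=304: ✓ → 2084
job_id=305: ✓ → 5793
job_id=306: ✓ → 5003
job_id=307: ✓ → 988
job_id=308: ✓ → 468
job_id=309: ✗
job_id=310: ✗
job_id=311: ✓ → 4979
job_id=312: ✓ → 495
cpu_sum = 158 + 2575 + 3793 + 2084 + 5793 + 5003 + 988 + 468 + 4979 + 495 = 26336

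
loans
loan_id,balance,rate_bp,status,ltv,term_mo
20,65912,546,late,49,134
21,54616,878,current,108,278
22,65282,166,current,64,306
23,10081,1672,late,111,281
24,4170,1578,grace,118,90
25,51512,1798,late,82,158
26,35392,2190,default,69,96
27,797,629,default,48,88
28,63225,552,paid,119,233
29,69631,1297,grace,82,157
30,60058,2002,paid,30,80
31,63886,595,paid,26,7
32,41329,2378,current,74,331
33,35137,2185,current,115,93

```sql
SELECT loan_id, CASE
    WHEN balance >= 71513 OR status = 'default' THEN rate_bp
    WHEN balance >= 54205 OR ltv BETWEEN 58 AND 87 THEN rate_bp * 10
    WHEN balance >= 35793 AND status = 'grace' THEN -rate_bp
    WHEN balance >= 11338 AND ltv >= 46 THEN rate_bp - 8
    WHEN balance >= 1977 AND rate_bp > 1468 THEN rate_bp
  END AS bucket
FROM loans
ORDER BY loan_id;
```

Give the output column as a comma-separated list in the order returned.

loan_id=20: balance >= 54205 OR ltv BETWEEN 58 AND 87 → 5460
loan_id=21: balance >= 54205 OR ltv BETWEEN 58 AND 87 → 8780
loan_id=22: balance >= 54205 OR ltv BETWEEN 58 AND 87 → 1660
loan_id=23: balance >= 1977 AND rate_bp > 1468 → 1672
loan_id=24: balance >= 1977 AND rate_bp > 1468 → 1578
loan_id=25: balance >= 54205 OR ltv BETWEEN 58 AND 87 → 17980
loan_id=26: balance >= 71513 OR status = 'default' → 2190
loan_id=27: balance >= 71513 OR status = 'default' → 629
loan_id=28: balance >= 54205 OR ltv BETWEEN 58 AND 87 → 5520
loan_id=29: balance >= 54205 OR ltv BETWEEN 58 AND 87 → 12970
loan_id=30: balance >= 54205 OR ltv BETWEEN 58 AND 87 → 20020
loan_id=31: balance >= 54205 OR ltv BETWEEN 58 AND 87 → 5950
loan_id=32: balance >= 54205 OR ltv BETWEEN 58 AND 87 → 23780
loan_id=33: balance >= 11338 AND ltv >= 46 → 2177

5460, 8780, 1660, 1672, 1578, 17980, 2190, 629, 5520, 12970, 20020, 5950, 23780, 2177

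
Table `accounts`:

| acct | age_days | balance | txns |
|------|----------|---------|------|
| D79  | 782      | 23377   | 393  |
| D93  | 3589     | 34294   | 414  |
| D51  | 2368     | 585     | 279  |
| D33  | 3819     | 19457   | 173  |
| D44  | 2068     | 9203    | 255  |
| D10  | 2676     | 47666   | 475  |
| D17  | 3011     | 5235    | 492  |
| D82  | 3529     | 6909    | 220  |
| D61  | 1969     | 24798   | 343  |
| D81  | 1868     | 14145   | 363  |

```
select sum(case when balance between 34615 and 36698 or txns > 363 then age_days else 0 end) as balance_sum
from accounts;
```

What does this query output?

acct=D79: ✓ → 782
acct=D93: ✓ → 3589
acct=D51: ✗
acct=D33: ✗
acct=D44: ✗
acct=D10: ✓ → 2676
acct=D17: ✓ → 3011
acct=D82: ✗
acct=D61: ✗
acct=D81: ✗
balance_sum = 782 + 3589 + 2676 + 3011 = 10058

10058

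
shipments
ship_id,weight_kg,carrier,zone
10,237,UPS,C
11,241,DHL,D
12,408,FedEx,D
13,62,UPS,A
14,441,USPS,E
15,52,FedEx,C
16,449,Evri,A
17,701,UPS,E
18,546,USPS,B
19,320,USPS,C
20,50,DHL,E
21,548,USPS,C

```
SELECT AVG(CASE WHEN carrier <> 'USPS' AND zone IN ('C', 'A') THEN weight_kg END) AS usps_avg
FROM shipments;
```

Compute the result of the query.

200

ship_id=10: ✓ → 237
ship_id=11: ✗
ship_id=12: ✗
ship_id=13: ✓ → 62
ship_id=14: ✗
ship_id=15: ✓ → 52
ship_id=16: ✓ → 449
ship_id=17: ✗
ship_id=18: ✗
ship_id=19: ✗
ship_id=20: ✗
ship_id=21: ✗
usps_avg = (237 + 62 + 52 + 449) / 4 = 200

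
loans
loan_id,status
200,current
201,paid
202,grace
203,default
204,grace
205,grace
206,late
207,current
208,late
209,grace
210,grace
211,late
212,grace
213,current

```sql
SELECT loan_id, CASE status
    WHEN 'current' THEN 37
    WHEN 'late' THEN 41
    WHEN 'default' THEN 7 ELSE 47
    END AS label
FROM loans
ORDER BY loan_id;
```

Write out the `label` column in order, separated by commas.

loan_id=200: status='current' → 37
loan_id=201: ELSE → 47
loan_id=202: ELSE → 47
loan_id=203: status='default' → 7
loan_id=204: ELSE → 47
loan_id=205: ELSE → 47
loan_id=206: status='late' → 41
loan_id=207: status='current' → 37
loan_id=208: status='late' → 41
loan_id=209: ELSE → 47
loan_id=210: ELSE → 47
loan_id=211: status='late' → 41
loan_id=212: ELSE → 47
loan_id=213: status='current' → 37

37, 47, 47, 7, 47, 47, 41, 37, 41, 47, 47, 41, 47, 37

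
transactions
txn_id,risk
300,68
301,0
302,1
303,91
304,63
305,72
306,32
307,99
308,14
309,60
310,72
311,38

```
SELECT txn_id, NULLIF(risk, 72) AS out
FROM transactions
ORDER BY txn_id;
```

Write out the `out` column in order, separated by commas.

68, 0, 1, 91, 63, NULL, 32, 99, 14, 60, NULL, 38

txn_id=300: risk=68 vs 72: differ → 68
txn_id=301: risk=0 vs 72: differ → 0
txn_id=302: risk=1 vs 72: differ → 1
txn_id=303: risk=91 vs 72: differ → 91
txn_id=304: risk=63 vs 72: differ → 63
txn_id=305: risk=72 vs 72: equal → NULL
txn_id=306: risk=32 vs 72: differ → 32
txn_id=307: risk=99 vs 72: differ → 99
txn_id=308: risk=14 vs 72: differ → 14
txn_id=309: risk=60 vs 72: differ → 60
txn_id=310: risk=72 vs 72: equal → NULL
txn_id=311: risk=38 vs 72: differ → 38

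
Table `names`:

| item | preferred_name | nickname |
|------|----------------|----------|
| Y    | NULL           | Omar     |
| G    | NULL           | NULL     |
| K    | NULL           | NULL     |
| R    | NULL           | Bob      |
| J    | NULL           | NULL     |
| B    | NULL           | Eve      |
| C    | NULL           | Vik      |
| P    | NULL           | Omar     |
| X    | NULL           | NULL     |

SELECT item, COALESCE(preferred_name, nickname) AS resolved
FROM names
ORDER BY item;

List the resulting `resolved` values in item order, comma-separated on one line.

Eve, Vik, NULL, NULL, NULL, Omar, Bob, NULL, Omar

item=B: preferred_name=NULL, nickname=Eve → Eve
item=C: preferred_name=NULL, nickname=Vik → Vik
item=G: preferred_name=NULL, nickname=NULL (all NULL) → NULL
item=J: preferred_name=NULL, nickname=NULL (all NULL) → NULL
item=K: preferred_name=NULL, nickname=NULL (all NULL) → NULL
item=P: preferred_name=NULL, nickname=Omar → Omar
item=R: preferred_name=NULL, nickname=Bob → Bob
item=X: preferred_name=NULL, nickname=NULL (all NULL) → NULL
item=Y: preferred_name=NULL, nickname=Omar → Omar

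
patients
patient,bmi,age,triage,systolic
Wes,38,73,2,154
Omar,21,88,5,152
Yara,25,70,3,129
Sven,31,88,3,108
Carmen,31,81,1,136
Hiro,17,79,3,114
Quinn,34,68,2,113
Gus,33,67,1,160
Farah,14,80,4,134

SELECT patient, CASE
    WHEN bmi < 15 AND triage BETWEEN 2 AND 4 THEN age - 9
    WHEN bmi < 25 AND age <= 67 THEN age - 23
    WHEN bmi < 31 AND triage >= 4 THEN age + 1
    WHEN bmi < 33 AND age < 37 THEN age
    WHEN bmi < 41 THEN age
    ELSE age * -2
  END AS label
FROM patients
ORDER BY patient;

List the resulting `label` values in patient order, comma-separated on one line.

patient=Carmen: bmi < 41 → 81
patient=Farah: bmi < 15 AND triage BETWEEN 2 AND 4 → 71
patient=Gus: bmi < 41 → 67
patient=Hiro: bmi < 41 → 79
patient=Omar: bmi < 31 AND triage >= 4 → 89
patient=Quinn: bmi < 41 → 68
patient=Sven: bmi < 41 → 88
patient=Wes: bmi < 41 → 73
patient=Yara: bmi < 41 → 70

81, 71, 67, 79, 89, 68, 88, 73, 70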